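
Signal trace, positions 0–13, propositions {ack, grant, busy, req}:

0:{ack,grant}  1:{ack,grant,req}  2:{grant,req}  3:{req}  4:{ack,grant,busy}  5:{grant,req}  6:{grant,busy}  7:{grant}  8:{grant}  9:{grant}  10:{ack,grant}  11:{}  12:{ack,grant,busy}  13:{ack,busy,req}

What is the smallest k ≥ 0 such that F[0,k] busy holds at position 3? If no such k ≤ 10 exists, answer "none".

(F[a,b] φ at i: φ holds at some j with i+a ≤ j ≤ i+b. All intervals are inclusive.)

Scan j = 3,4,… for busy:
  j=3: fails
  j=4: holds
First hit at j=4, so smallest k = 4-3 = 1.

1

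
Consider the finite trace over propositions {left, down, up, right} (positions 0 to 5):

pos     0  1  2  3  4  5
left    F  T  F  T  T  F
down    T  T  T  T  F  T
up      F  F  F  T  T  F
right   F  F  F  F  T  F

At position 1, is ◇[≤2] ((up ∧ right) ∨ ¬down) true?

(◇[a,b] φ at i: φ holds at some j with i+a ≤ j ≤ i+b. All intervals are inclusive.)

Does not hold

Check ((up ∧ right) ∨ ¬down) at each j in [1,3]:
  j=1: false
  j=2: false
  j=3: false
No position in the window satisfies it → formula fails.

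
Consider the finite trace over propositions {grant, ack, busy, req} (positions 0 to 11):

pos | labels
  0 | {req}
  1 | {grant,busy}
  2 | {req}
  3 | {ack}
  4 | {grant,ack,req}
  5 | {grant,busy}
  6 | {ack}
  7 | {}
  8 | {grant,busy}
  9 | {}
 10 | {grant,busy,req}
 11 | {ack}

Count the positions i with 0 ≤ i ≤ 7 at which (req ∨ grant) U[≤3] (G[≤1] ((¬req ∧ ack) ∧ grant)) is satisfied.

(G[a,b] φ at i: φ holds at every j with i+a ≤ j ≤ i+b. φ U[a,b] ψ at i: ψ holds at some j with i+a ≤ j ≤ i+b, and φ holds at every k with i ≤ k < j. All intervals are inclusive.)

Evaluate at each i in [0,7]:
  i=0: ✗ (no rhs in [0,3])
  i=1: ✗ (no rhs in [1,4])
  i=2: ✗ (no rhs in [2,5])
  i=3: ✗ (no rhs in [3,6])
  i=4: ✗ (no rhs in [4,7])
  i=5: ✗ (no rhs in [5,8])
  i=6: ✗ (no rhs in [6,9])
  i=7: ✗ (no rhs in [7,10])
Positions where it holds: {} → 0.

0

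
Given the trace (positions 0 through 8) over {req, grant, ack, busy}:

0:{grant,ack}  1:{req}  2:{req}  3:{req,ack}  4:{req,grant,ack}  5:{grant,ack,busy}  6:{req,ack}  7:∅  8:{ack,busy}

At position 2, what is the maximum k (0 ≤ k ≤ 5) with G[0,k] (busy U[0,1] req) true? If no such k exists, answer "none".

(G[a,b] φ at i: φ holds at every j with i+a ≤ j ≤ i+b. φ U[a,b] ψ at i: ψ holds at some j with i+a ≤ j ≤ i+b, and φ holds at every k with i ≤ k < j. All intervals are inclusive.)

(busy U[0,1] req) must hold from j=2 onward; find where it first fails.
  j=2: holds
  j=3: holds
  j=4: holds
  j=5: holds
  j=6: holds
  j=7: fails
Holds on [2,6], so largest k = 4.

4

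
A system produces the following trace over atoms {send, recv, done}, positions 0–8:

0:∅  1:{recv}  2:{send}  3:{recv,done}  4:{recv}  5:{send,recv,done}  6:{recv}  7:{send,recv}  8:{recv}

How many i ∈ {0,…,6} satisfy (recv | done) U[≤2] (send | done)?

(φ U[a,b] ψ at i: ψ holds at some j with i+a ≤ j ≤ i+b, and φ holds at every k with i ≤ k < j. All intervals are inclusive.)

Evaluate at each i in [0,6]:
  i=0: ✗ (lhs fails at k=0 before rhs at j=2)
  i=1: ✓ (rhs at j=2; lhs holds on [1,1])
  i=2: ✓ (rhs at j=2)
  i=3: ✓ (rhs at j=3)
  i=4: ✓ (rhs at j=5; lhs holds on [4,4])
  i=5: ✓ (rhs at j=5)
  i=6: ✓ (rhs at j=7; lhs holds on [6,6])
Positions where it holds: {1, 2, 3, 4, 5, 6} → 6.

6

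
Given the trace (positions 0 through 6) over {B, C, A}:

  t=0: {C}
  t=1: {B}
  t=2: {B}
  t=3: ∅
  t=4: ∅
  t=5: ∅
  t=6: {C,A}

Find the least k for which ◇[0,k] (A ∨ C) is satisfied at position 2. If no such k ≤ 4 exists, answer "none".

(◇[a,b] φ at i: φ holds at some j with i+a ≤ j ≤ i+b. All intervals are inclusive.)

Scan j = 2,3,… for (A ∨ C):
  j=2: fails
  j=3: fails
  j=4: fails
  j=5: fails
  j=6: holds
First hit at j=6, so smallest k = 6-2 = 4.

4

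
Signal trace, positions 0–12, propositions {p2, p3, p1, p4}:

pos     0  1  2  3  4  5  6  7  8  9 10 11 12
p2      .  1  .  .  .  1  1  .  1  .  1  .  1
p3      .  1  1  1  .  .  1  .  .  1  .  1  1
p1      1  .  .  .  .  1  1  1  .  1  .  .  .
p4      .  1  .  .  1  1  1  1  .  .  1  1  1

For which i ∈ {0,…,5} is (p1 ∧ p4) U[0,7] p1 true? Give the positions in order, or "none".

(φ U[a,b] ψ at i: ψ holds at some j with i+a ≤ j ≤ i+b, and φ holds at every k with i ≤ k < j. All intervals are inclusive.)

0, 5

Evaluate at each i in [0,5]:
  i=0: ✓ (rhs at j=0)
  i=1: ✗ (lhs fails at k=1 before rhs at j=5)
  i=2: ✗ (lhs fails at k=2 before rhs at j=5)
  i=3: ✗ (lhs fails at k=3 before rhs at j=5)
  i=4: ✗ (lhs fails at k=4 before rhs at j=5)
  i=5: ✓ (rhs at j=5)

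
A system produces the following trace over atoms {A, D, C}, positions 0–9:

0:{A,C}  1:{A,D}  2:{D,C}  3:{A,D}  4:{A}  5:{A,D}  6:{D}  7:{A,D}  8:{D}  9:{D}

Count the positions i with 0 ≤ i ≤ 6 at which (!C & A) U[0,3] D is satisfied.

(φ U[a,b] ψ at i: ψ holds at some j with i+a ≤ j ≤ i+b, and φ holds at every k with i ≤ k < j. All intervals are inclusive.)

Evaluate at each i in [0,6]:
  i=0: ✗ (lhs fails at k=0 before rhs at j=1)
  i=1: ✓ (rhs at j=1)
  i=2: ✓ (rhs at j=2)
  i=3: ✓ (rhs at j=3)
  i=4: ✓ (rhs at j=5; lhs holds on [4,4])
  i=5: ✓ (rhs at j=5)
  i=6: ✓ (rhs at j=6)
Positions where it holds: {1, 2, 3, 4, 5, 6} → 6.

6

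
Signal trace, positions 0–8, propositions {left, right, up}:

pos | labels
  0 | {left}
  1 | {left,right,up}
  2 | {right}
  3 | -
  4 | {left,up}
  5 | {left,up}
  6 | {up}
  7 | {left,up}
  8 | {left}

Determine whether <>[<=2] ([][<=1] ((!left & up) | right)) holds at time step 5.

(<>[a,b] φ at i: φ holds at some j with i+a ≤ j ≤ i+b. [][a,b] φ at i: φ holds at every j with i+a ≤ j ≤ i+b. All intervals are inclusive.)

Does not hold

Check [][<=1] ((!left & up) | right) at each j in [5,7]:
  j=5: fails at 5
  j=6: fails at 7
  j=7: fails at 7
No position in the window satisfies it → formula fails.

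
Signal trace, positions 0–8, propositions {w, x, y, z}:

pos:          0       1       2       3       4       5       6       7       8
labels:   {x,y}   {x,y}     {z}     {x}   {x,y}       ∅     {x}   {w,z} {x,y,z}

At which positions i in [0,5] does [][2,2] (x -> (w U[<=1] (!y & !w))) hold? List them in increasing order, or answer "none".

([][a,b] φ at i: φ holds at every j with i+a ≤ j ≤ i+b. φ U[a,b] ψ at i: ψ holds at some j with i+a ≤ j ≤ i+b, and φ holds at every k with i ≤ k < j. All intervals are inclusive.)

Evaluate at each i in [0,5]:
  i=0: ✓ (all of [2,2])
  i=1: ✓ (all of [3,3])
  i=2: ✗ (fails at j=4)
  i=3: ✓ (all of [5,5])
  i=4: ✓ (all of [6,6])
  i=5: ✓ (all of [7,7])

0, 1, 3, 4, 5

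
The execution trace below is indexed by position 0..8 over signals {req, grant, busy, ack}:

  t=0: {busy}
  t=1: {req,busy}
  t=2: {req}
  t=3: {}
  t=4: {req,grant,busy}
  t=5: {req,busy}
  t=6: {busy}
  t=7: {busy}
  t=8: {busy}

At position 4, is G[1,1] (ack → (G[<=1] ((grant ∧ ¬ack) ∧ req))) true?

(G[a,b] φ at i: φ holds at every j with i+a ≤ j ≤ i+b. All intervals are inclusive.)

Holds

Check (ack → (G[<=1] ((grant ∧ ¬ack) ∧ req))) at every j in [5,5]:
  j=5: antecedent false → ✓
All positions satisfy it → formula holds.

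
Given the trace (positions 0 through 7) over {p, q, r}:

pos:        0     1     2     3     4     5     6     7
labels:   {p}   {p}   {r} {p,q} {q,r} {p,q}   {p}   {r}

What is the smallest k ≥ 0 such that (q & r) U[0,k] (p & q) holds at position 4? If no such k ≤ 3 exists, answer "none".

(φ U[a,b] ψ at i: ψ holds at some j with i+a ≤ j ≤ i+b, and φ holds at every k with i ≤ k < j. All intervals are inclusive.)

1

Need earliest j ≥ 4 with (p & q), and (q & r) at every k in [4,j-1].
  j=4: rhs fails.
  j=5: rhs holds; lhs holds on [4,4]. k = 1.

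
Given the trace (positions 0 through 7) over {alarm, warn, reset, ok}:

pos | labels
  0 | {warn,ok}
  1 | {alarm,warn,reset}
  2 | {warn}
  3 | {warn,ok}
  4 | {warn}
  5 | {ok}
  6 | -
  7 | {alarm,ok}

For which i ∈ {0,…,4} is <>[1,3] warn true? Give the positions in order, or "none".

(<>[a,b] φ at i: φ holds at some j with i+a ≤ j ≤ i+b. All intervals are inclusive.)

Evaluate at each i in [0,4]:
  i=0: ✓ (witness j=1)
  i=1: ✓ (witness j=2)
  i=2: ✓ (witness j=3)
  i=3: ✓ (witness j=4)
  i=4: ✗ (none in [5,7])

0, 1, 2, 3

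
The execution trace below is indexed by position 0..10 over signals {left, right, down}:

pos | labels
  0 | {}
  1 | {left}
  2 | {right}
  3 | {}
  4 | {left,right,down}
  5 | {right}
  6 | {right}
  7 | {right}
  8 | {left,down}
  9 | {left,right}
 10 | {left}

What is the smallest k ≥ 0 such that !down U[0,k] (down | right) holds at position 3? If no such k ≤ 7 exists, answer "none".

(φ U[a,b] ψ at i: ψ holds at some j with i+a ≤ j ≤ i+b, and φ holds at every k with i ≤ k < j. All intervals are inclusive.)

Need earliest j ≥ 3 with (down | right), and !down at every k in [3,j-1].
  j=3: rhs fails.
  j=4: rhs holds; lhs holds on [3,3]. k = 1.

1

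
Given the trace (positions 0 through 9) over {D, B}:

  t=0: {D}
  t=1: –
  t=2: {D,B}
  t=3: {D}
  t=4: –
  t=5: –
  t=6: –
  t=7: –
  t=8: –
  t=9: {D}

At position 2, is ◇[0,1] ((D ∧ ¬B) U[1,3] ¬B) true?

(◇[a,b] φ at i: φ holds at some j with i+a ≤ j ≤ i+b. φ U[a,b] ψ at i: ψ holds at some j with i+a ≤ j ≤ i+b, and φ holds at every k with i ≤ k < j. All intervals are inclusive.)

True

Check ((D ∧ ¬B) U[1,3] ¬B) at each j in [2,3]:
  j=2: fails
  j=3: holds
Found at j=3 → formula holds.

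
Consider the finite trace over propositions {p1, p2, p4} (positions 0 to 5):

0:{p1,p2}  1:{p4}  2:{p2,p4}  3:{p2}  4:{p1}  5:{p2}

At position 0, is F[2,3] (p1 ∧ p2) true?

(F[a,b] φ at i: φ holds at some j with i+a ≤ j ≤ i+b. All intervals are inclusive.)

Does not hold

Check (p1 ∧ p2) at each j in [2,3]:
  j=2: false
  j=3: false
No position in the window satisfies it → formula fails.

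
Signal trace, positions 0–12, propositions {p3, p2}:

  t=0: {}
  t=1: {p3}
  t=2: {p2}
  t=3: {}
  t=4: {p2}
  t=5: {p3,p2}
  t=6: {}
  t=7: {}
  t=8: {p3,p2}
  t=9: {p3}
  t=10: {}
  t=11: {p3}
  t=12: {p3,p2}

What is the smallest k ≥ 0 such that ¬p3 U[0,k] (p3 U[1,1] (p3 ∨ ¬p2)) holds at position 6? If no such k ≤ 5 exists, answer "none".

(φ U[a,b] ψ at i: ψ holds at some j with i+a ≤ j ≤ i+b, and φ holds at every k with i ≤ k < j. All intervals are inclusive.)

2

Need earliest j ≥ 6 with (p3 U[1,1] (p3 ∨ ¬p2)), and ¬p3 at every k in [6,j-1].
  j=6: rhs fails.
  j=7: rhs fails.
  j=8: rhs holds; lhs holds on [6,7]. k = 2.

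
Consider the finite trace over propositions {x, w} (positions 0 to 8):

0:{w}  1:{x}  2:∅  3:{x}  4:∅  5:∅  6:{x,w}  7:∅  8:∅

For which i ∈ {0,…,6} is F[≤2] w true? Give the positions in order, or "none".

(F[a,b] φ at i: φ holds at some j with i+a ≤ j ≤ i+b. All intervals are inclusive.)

0, 4, 5, 6

Evaluate at each i in [0,6]:
  i=0: ✓ (witness j=0)
  i=1: ✗ (none in [1,3])
  i=2: ✗ (none in [2,4])
  i=3: ✗ (none in [3,5])
  i=4: ✓ (witness j=6)
  i=5: ✓ (witness j=6)
  i=6: ✓ (witness j=6)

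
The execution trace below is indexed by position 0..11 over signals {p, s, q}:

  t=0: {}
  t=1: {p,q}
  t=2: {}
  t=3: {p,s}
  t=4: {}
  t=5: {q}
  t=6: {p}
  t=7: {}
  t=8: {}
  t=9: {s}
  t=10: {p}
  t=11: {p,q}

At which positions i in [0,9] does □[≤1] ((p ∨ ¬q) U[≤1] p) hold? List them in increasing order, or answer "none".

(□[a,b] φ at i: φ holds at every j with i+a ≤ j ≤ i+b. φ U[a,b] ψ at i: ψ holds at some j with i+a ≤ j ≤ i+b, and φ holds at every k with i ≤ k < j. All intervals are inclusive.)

Evaluate at each i in [0,9]:
  i=0: ✓ (all of [0,1])
  i=1: ✓ (all of [1,2])
  i=2: ✓ (all of [2,3])
  i=3: ✗ (fails at j=4)
  i=4: ✗ (fails at j=4)
  i=5: ✗ (fails at j=5)
  i=6: ✗ (fails at j=7)
  i=7: ✗ (fails at j=7)
  i=8: ✗ (fails at j=8)
  i=9: ✓ (all of [9,10])

0, 1, 2, 9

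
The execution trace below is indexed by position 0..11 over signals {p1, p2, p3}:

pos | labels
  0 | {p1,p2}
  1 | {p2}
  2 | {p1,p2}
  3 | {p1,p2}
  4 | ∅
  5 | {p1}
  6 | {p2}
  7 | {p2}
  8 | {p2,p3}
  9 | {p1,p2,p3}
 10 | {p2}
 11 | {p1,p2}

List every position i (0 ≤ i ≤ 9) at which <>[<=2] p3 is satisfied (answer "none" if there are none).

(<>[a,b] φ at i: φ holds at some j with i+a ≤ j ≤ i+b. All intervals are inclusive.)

Evaluate at each i in [0,9]:
  i=0: ✗ (none in [0,2])
  i=1: ✗ (none in [1,3])
  i=2: ✗ (none in [2,4])
  i=3: ✗ (none in [3,5])
  i=4: ✗ (none in [4,6])
  i=5: ✗ (none in [5,7])
  i=6: ✓ (witness j=8)
  i=7: ✓ (witness j=8)
  i=8: ✓ (witness j=8)
  i=9: ✓ (witness j=9)

6, 7, 8, 9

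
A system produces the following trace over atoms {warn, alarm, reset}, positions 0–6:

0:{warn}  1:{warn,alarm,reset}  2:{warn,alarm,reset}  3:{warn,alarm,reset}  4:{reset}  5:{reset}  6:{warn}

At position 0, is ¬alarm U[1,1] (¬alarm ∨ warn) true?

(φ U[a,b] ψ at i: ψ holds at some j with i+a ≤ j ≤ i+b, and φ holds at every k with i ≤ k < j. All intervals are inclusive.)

Need some j in [1,1] with (¬alarm ∨ warn), and ¬alarm at every k in [0,j-1].
  j=1: (¬alarm ∨ warn) holds; ¬alarm holds at every k in [0,0] → satisfied.

True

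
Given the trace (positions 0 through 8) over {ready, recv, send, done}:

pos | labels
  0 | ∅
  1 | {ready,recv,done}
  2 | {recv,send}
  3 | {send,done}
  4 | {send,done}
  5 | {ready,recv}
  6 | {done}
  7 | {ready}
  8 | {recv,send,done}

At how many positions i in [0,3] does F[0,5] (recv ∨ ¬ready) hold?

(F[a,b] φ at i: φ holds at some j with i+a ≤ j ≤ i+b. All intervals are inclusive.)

Evaluate at each i in [0,3]:
  i=0: ✓ (witness j=0)
  i=1: ✓ (witness j=1)
  i=2: ✓ (witness j=2)
  i=3: ✓ (witness j=3)
Positions where it holds: {0, 1, 2, 3} → 4.

4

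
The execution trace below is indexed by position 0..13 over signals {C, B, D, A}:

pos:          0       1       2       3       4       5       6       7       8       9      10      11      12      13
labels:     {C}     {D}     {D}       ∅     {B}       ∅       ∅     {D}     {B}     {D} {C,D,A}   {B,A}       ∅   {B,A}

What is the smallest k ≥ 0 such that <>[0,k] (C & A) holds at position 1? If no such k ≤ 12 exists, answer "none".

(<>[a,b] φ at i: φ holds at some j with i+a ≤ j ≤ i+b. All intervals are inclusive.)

9

Scan j = 1,2,… for (C & A):
  j=1: fails
  j=2: fails
  j=3: fails
  j=4: fails
  j=5: fails
  j=6: fails
  j=7: fails
  j=8: fails
  j=9: fails
  j=10: holds
First hit at j=10, so smallest k = 10-1 = 9.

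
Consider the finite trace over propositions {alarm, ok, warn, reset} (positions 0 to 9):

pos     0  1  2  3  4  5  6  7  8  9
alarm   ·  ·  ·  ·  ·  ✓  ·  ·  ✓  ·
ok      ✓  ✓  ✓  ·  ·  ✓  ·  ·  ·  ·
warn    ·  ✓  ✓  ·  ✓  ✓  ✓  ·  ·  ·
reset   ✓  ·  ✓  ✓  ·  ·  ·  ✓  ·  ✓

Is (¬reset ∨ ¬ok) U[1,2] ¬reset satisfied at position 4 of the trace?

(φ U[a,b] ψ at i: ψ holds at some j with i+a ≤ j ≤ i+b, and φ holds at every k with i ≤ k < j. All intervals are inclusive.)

Need some j in [5,6] with ¬reset, and (¬reset ∨ ¬ok) at every k in [4,j-1].
  j=5: ¬reset holds; (¬reset ∨ ¬ok) holds at every k in [4,4] → satisfied.

True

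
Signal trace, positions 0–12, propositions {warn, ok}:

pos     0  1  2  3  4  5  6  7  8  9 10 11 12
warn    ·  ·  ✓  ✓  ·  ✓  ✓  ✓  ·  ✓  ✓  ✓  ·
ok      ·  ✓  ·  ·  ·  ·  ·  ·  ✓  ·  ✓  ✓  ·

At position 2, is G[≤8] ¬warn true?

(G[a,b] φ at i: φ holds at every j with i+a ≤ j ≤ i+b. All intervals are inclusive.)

Does not hold

Check ¬warn at every j in [2,10]:
  j=2: false
  j=3: false
  j=4: true
  j=5: false
  j=6: false
  j=7: false
  j=8: true
  j=9: false
  j=10: false
Fails at j=2 → formula fails.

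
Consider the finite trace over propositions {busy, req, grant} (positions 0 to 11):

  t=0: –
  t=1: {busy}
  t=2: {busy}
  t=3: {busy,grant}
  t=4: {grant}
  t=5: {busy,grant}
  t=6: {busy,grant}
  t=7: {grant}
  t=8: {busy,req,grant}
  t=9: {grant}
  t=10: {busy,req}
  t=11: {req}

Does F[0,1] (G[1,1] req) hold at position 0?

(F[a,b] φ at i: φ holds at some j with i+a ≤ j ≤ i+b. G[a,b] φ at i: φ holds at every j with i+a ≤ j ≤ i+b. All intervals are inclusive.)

Check G[1,1] req at each j in [0,1]:
  j=0: fails at 1
  j=1: fails at 2
No position in the window satisfies it → formula fails.

Does not hold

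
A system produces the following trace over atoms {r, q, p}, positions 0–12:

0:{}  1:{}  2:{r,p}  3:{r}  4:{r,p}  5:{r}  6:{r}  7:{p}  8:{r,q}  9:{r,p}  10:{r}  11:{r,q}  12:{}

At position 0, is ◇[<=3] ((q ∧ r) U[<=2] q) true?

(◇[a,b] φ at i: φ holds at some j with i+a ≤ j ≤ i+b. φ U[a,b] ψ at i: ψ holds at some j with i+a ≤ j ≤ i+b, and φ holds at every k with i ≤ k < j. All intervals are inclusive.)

Check ((q ∧ r) U[<=2] q) at each j in [0,3]:
  j=0: fails
  j=1: fails
  j=2: fails
  j=3: fails
No position in the window satisfies it → formula fails.

Does not hold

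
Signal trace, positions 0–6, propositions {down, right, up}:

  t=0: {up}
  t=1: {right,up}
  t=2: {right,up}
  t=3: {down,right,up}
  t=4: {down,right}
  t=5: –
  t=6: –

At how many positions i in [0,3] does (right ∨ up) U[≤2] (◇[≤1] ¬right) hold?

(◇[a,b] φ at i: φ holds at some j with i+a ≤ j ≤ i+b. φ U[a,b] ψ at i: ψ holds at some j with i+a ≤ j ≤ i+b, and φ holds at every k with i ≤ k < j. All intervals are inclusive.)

3

Evaluate at each i in [0,3]:
  i=0: ✓ (rhs at j=0)
  i=1: ✗ (no rhs in [1,3])
  i=2: ✓ (rhs at j=4; lhs holds on [2,3])
  i=3: ✓ (rhs at j=4; lhs holds on [3,3])
Positions where it holds: {0, 2, 3} → 3.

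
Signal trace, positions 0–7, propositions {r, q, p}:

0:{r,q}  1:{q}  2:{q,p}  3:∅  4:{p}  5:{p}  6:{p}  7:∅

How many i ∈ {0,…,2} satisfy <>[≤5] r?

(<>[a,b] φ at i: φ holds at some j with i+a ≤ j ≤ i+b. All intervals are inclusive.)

1

Evaluate at each i in [0,2]:
  i=0: ✓ (witness j=0)
  i=1: ✗ (none in [1,6])
  i=2: ✗ (none in [2,7])
Positions where it holds: {0} → 1.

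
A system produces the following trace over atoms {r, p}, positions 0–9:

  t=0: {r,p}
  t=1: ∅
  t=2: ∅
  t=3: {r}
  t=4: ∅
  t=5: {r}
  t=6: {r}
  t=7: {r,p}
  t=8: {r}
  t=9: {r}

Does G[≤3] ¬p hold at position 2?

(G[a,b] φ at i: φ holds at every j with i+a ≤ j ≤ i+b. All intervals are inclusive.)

True

Check ¬p at every j in [2,5]:
  j=2: true
  j=3: true
  j=4: true
  j=5: true
All positions satisfy it → formula holds.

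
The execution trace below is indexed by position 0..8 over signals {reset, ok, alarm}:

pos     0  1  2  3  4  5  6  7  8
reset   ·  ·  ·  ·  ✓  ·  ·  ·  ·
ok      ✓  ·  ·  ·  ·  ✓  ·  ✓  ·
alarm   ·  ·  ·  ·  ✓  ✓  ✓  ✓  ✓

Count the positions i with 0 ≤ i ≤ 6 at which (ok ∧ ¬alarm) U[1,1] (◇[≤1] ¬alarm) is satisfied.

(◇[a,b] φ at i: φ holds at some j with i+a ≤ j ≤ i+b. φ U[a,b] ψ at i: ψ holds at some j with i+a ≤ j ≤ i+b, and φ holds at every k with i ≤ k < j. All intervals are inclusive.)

1

Evaluate at each i in [0,6]:
  i=0: ✓ (rhs at j=1; lhs holds on [0,0])
  i=1: ✗ (lhs fails at k=1 before rhs at j=2)
  i=2: ✗ (lhs fails at k=2 before rhs at j=3)
  i=3: ✗ (no rhs in [4,4])
  i=4: ✗ (no rhs in [5,5])
  i=5: ✗ (no rhs in [6,6])
  i=6: ✗ (no rhs in [7,7])
Positions where it holds: {0} → 1.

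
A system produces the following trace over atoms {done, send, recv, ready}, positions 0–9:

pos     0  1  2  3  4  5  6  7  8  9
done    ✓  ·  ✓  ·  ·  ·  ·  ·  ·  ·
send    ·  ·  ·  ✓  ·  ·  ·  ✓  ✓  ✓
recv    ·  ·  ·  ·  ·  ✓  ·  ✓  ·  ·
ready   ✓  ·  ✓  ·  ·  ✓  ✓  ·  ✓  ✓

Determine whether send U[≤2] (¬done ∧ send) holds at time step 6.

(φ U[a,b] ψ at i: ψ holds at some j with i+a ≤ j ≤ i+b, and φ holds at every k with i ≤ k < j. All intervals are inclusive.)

No

Need some j in [6,8] with (¬done ∧ send), and send at every k in [6,j-1].
  j=6: (¬done ∧ send) false.
  j=7: (¬done ∧ send) holds, but send fails at k=6 → not this j.
  j=8: (¬done ∧ send) holds, but send fails at k=6 → not this j.
No j in the window works → until fails.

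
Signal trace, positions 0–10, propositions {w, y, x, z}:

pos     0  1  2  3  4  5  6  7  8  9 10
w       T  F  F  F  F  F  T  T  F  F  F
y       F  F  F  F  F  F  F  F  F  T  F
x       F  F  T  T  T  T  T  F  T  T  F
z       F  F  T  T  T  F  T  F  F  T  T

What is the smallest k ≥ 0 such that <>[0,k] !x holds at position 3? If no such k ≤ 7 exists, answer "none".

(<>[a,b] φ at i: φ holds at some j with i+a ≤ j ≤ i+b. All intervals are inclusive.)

Scan j = 3,4,… for !x:
  j=3: fails
  j=4: fails
  j=5: fails
  j=6: fails
  j=7: holds
First hit at j=7, so smallest k = 7-3 = 4.

4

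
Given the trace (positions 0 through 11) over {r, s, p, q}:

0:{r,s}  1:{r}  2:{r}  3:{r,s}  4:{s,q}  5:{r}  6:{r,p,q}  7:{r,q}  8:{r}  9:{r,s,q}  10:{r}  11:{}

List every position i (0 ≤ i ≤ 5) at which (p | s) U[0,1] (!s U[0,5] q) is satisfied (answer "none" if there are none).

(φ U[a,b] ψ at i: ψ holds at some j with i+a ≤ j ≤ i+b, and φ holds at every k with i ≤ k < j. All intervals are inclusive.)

3, 4, 5

Evaluate at each i in [0,5]:
  i=0: ✗ (no rhs in [0,1])
  i=1: ✗ (no rhs in [1,2])
  i=2: ✗ (no rhs in [2,3])
  i=3: ✓ (rhs at j=4; lhs holds on [3,3])
  i=4: ✓ (rhs at j=4)
  i=5: ✓ (rhs at j=5)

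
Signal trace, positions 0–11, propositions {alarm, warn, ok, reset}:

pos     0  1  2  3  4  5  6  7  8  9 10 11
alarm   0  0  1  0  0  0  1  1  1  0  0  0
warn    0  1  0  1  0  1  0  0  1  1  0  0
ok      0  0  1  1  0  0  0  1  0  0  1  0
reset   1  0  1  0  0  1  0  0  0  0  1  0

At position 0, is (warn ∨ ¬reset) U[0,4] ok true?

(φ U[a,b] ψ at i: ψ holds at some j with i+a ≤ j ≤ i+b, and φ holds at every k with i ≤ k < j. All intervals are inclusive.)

No

Need some j in [0,4] with ok, and (warn ∨ ¬reset) at every k in [0,j-1].
  j=0: ok false.
  j=1: ok false.
  j=2: ok holds, but (warn ∨ ¬reset) fails at k=0 → not this j.
  j=3: ok holds, but (warn ∨ ¬reset) fails at k=0 → not this j.
  j=4: ok false.
No j in the window works → until fails.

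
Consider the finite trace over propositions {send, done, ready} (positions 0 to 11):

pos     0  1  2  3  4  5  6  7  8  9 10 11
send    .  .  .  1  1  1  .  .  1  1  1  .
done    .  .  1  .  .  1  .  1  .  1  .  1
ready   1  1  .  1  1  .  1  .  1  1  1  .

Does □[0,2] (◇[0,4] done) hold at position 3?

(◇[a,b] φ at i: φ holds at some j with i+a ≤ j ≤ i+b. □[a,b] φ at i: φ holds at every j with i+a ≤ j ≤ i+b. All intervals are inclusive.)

True

Check ◇[0,4] done at every j in [3,5]:
  j=3: holds (witness at 5)
  j=4: holds (witness at 5)
  j=5: holds (witness at 5)
All positions satisfy it → formula holds.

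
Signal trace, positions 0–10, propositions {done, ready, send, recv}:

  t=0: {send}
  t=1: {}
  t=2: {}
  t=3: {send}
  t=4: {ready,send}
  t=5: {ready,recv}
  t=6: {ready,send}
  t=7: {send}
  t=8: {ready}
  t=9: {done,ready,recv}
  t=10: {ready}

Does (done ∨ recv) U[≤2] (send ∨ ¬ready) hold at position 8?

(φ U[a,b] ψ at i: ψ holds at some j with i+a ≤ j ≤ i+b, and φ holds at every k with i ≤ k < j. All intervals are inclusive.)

Need some j in [8,10] with (send ∨ ¬ready), and (done ∨ recv) at every k in [8,j-1].
  j=8: (send ∨ ¬ready) false.
  j=9: (send ∨ ¬ready) false.
  j=10: (send ∨ ¬ready) false.
No j in the window works → until fails.

No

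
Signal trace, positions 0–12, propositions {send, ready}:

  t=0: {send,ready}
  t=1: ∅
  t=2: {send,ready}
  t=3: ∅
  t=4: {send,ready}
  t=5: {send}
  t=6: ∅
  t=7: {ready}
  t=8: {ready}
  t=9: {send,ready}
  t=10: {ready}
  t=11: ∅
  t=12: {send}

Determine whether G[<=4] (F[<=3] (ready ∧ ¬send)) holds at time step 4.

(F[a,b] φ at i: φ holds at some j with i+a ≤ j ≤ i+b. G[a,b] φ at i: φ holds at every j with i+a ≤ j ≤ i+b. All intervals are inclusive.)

Yes

Check F[<=3] (ready ∧ ¬send) at every j in [4,8]:
  j=4: holds (witness at 7)
  j=5: holds (witness at 7)
  j=6: holds (witness at 7)
  j=7: holds (witness at 7)
  j=8: holds (witness at 8)
All positions satisfy it → formula holds.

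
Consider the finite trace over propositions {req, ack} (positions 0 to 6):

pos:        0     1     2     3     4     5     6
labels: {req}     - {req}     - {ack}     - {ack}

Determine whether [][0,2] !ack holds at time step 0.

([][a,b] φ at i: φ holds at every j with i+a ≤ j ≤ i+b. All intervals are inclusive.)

Check !ack at every j in [0,2]:
  j=0: true
  j=1: true
  j=2: true
All positions satisfy it → formula holds.

Holds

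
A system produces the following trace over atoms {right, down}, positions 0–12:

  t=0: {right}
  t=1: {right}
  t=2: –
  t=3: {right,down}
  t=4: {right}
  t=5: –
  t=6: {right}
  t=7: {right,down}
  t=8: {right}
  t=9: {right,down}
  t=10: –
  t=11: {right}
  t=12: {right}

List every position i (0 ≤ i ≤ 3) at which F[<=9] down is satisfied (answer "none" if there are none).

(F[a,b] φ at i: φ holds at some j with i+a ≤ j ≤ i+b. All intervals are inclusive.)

0, 1, 2, 3

Evaluate at each i in [0,3]:
  i=0: ✓ (witness j=3)
  i=1: ✓ (witness j=3)
  i=2: ✓ (witness j=3)
  i=3: ✓ (witness j=3)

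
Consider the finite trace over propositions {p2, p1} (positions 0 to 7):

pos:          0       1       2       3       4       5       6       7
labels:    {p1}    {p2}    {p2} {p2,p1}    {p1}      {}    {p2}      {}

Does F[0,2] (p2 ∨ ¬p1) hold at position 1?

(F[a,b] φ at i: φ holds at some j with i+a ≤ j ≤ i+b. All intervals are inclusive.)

Check (p2 ∨ ¬p1) at each j in [1,3]:
  j=1: true
  j=2: true
  j=3: true
Found at j=1 → formula holds.

Holds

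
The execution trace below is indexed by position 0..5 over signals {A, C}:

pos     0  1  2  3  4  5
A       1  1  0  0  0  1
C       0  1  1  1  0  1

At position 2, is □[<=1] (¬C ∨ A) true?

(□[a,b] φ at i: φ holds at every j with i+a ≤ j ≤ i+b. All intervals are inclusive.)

Check (¬C ∨ A) at every j in [2,3]:
  j=2: false
  j=3: false
Fails at j=2 → formula fails.

Does not hold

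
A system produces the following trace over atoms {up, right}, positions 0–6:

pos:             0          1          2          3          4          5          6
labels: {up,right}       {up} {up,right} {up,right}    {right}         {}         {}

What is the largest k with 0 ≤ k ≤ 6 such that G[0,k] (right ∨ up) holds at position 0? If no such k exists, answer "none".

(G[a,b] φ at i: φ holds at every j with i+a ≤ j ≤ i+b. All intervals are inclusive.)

(right ∨ up) must hold from j=0 onward; find where it first fails.
  j=0: holds
  j=1: holds
  j=2: holds
  j=3: holds
  j=4: holds
  j=5: fails
Holds on [0,4], so largest k = 4.

4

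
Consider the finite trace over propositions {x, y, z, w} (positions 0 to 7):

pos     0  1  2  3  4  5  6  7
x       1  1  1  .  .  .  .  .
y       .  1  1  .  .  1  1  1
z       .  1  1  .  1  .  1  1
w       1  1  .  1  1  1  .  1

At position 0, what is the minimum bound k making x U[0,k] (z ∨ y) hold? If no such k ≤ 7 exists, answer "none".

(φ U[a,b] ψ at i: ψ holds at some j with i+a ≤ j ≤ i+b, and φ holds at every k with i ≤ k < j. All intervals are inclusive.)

1

Need earliest j ≥ 0 with (z ∨ y), and x at every k in [0,j-1].
  j=0: rhs fails.
  j=1: rhs holds; lhs holds on [0,0]. k = 1.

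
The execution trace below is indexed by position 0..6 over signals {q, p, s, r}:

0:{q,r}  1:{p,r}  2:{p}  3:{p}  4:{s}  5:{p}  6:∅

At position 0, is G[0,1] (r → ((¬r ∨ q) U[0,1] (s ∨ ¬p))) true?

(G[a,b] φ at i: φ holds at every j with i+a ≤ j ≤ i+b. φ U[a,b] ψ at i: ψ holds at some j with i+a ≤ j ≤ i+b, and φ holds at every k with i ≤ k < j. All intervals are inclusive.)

Check (r → ((¬r ∨ q) U[0,1] (s ∨ ¬p))) at every j in [0,1]:
  j=0: antecedent true; consequent holds → ✓
  j=1: antecedent true; consequent fails → ✗
Fails at j=1 → formula fails.

Does not hold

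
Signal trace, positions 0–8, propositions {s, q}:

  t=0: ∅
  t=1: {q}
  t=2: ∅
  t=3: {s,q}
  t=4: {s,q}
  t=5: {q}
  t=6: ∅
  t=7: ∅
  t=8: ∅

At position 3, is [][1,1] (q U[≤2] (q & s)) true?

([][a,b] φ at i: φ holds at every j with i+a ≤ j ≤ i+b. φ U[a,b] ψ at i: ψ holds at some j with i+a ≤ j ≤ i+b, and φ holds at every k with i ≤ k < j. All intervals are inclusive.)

Holds

Check (q U[≤2] (q & s)) at every j in [4,4]:
  j=4: holds
All positions satisfy it → formula holds.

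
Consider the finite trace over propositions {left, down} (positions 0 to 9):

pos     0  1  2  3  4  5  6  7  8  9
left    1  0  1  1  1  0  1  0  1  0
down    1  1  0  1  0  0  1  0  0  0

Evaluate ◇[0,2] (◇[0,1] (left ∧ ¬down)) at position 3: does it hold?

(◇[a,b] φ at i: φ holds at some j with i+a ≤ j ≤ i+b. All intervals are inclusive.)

Holds

Check ◇[0,1] (left ∧ ¬down) at each j in [3,5]:
  j=3: holds (witness at 4)
  j=4: holds (witness at 4)
  j=5: fails (none in [5,6])
Found at j=3 → formula holds.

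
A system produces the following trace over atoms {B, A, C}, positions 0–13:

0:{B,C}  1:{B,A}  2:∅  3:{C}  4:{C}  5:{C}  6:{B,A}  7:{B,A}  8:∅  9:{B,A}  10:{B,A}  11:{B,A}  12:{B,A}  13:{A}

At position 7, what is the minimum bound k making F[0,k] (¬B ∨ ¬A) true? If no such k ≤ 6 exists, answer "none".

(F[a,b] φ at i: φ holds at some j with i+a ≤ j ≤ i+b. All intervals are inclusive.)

Scan j = 7,8,… for (¬B ∨ ¬A):
  j=7: fails
  j=8: holds
First hit at j=8, so smallest k = 8-7 = 1.

1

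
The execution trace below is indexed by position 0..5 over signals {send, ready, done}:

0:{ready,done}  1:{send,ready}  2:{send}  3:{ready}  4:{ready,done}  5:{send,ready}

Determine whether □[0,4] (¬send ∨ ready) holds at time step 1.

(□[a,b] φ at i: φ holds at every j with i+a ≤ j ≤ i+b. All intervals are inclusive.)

Check (¬send ∨ ready) at every j in [1,5]:
  j=1: true
  j=2: false
  j=3: true
  j=4: true
  j=5: true
Fails at j=2 → formula fails.

Does not hold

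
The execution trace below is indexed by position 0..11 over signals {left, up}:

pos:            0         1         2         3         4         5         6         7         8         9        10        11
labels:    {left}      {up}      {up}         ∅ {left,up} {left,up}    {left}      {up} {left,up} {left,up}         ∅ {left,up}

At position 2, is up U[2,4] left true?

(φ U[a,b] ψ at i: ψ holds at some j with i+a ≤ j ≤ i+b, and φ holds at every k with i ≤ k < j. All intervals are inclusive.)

No

Need some j in [4,6] with left, and up at every k in [2,j-1].
  j=4: left holds, but up fails at k=3 → not this j.
  j=5: left holds, but up fails at k=3 → not this j.
  j=6: left holds, but up fails at k=3 → not this j.
No j in the window works → until fails.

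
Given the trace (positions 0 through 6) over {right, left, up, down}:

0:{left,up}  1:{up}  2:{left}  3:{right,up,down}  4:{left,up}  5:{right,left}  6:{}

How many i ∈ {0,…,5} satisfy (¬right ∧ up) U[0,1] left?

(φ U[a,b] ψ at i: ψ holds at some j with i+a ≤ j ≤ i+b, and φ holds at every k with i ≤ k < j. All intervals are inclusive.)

5

Evaluate at each i in [0,5]:
  i=0: ✓ (rhs at j=0)
  i=1: ✓ (rhs at j=2; lhs holds on [1,1])
  i=2: ✓ (rhs at j=2)
  i=3: ✗ (lhs fails at k=3 before rhs at j=4)
  i=4: ✓ (rhs at j=4)
  i=5: ✓ (rhs at j=5)
Positions where it holds: {0, 1, 2, 4, 5} → 5.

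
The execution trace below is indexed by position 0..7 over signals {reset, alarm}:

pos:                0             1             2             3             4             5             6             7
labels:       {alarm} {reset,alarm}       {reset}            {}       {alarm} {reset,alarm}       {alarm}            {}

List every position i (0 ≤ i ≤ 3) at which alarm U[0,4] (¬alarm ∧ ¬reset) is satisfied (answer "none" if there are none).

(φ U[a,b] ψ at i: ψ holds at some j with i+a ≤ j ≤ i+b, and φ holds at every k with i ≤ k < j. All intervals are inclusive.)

Evaluate at each i in [0,3]:
  i=0: ✗ (lhs fails at k=2 before rhs at j=3)
  i=1: ✗ (lhs fails at k=2 before rhs at j=3)
  i=2: ✗ (lhs fails at k=2 before rhs at j=3)
  i=3: ✓ (rhs at j=3)

3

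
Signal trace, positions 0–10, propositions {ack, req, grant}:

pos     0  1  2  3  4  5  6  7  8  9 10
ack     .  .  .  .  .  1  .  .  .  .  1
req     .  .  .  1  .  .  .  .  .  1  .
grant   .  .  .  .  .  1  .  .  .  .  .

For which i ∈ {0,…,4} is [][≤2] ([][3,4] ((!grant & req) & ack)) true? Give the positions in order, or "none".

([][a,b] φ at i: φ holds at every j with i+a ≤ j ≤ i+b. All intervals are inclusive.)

Evaluate at each i in [0,4]:
  i=0: ✗ (fails at j=0)
  i=1: ✗ (fails at j=1)
  i=2: ✗ (fails at j=2)
  i=3: ✗ (fails at j=3)
  i=4: ✗ (fails at j=4)

none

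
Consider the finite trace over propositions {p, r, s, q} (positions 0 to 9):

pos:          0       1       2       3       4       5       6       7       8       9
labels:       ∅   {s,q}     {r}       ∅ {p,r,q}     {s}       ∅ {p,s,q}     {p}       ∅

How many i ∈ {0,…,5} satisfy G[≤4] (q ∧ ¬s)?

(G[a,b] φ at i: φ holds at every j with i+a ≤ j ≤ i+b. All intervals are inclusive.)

Evaluate at each i in [0,5]:
  i=0: ✗ (fails at j=0)
  i=1: ✗ (fails at j=1)
  i=2: ✗ (fails at j=2)
  i=3: ✗ (fails at j=3)
  i=4: ✗ (fails at j=5)
  i=5: ✗ (fails at j=5)
Positions where it holds: {} → 0.

0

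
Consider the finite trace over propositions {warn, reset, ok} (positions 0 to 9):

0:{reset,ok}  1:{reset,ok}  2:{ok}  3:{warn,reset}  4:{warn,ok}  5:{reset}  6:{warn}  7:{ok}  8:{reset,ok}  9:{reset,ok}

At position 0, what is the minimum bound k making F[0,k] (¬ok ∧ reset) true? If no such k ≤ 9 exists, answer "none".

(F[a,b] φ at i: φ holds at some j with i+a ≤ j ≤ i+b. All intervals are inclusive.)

Scan j = 0,1,… for (¬ok ∧ reset):
  j=0: fails
  j=1: fails
  j=2: fails
  j=3: holds
First hit at j=3, so smallest k = 3-0 = 3.

3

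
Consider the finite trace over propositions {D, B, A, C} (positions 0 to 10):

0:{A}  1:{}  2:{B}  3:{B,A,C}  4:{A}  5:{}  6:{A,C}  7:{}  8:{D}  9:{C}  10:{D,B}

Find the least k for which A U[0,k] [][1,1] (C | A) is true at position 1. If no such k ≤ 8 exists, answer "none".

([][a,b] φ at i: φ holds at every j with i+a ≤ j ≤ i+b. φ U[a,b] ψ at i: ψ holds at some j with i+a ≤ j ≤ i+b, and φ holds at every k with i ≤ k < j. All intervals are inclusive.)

Need earliest j ≥ 1 with [][1,1] (C | A), and A at every k in [1,j-1].
  j=1: rhs fails.
  j=2: rhs holds but lhs fails at k=1.
  j=3: rhs holds but lhs fails at k=1.
  j=4: rhs fails.
  j=5: rhs holds but lhs fails at k=1.
  j=6: rhs fails.
  j=7: rhs fails.
  j=8: rhs holds but lhs fails at k=1.
  j=9: rhs fails.
No witness within the range → none.

none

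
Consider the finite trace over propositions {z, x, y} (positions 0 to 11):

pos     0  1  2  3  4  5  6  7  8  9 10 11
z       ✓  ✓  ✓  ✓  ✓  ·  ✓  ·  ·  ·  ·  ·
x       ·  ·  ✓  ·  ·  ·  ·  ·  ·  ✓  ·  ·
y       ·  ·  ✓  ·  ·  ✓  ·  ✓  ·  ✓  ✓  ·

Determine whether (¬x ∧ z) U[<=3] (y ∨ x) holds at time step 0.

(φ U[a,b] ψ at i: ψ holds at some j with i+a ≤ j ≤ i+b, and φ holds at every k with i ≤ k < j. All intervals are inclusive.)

Need some j in [0,3] with (y ∨ x), and (¬x ∧ z) at every k in [0,j-1].
  j=0: (y ∨ x) false.
  j=1: (y ∨ x) false.
  j=2: (y ∨ x) holds; (¬x ∧ z) holds at every k in [0,1] → satisfied.

True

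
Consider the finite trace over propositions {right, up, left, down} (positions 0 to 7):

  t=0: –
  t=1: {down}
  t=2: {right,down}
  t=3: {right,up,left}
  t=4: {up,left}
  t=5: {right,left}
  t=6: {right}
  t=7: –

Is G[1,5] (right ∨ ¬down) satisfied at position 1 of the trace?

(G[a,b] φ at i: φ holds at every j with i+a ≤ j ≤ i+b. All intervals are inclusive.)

Check (right ∨ ¬down) at every j in [2,6]:
  j=2: true
  j=3: true
  j=4: true
  j=5: true
  j=6: true
All positions satisfy it → formula holds.

True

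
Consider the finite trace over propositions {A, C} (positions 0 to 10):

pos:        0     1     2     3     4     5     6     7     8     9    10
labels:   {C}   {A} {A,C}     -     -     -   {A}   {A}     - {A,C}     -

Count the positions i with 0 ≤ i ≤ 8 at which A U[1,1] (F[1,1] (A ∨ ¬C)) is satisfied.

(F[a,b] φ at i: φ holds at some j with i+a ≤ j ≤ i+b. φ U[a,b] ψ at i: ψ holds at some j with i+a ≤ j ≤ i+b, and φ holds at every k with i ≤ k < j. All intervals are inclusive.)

Evaluate at each i in [0,8]:
  i=0: ✗ (lhs fails at k=0 before rhs at j=1)
  i=1: ✓ (rhs at j=2; lhs holds on [1,1])
  i=2: ✓ (rhs at j=3; lhs holds on [2,2])
  i=3: ✗ (lhs fails at k=3 before rhs at j=4)
  i=4: ✗ (lhs fails at k=4 before rhs at j=5)
  i=5: ✗ (lhs fails at k=5 before rhs at j=6)
  i=6: ✓ (rhs at j=7; lhs holds on [6,6])
  i=7: ✓ (rhs at j=8; lhs holds on [7,7])
  i=8: ✗ (lhs fails at k=8 before rhs at j=9)
Positions where it holds: {1, 2, 6, 7} → 4.

4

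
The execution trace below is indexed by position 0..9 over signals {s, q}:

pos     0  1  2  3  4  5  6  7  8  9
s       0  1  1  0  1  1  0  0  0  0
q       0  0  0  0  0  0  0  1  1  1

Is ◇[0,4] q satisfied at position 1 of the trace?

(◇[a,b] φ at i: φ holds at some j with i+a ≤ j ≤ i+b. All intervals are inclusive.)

False

Check q at each j in [1,5]:
  j=1: false
  j=2: false
  j=3: false
  j=4: false
  j=5: false
No position in the window satisfies it → formula fails.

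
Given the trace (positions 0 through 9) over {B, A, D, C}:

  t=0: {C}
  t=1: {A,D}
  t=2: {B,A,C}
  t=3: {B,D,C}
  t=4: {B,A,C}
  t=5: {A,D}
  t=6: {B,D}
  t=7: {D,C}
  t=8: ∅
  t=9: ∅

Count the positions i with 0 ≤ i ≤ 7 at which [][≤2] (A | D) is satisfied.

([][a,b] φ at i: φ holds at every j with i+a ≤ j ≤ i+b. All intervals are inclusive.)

Evaluate at each i in [0,7]:
  i=0: ✗ (fails at j=0)
  i=1: ✓ (all of [1,3])
  i=2: ✓ (all of [2,4])
  i=3: ✓ (all of [3,5])
  i=4: ✓ (all of [4,6])
  i=5: ✓ (all of [5,7])
  i=6: ✗ (fails at j=8)
  i=7: ✗ (fails at j=8)
Positions where it holds: {1, 2, 3, 4, 5} → 5.

5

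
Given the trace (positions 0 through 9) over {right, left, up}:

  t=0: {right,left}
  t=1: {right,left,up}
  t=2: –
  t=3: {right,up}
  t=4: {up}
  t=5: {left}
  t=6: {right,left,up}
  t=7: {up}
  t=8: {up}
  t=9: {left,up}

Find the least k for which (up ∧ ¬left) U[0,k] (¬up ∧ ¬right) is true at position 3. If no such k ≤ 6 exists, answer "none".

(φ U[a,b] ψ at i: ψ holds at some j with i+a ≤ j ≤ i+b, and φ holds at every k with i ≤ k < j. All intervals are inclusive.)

Need earliest j ≥ 3 with (¬up ∧ ¬right), and (up ∧ ¬left) at every k in [3,j-1].
  j=3: rhs fails.
  j=4: rhs fails.
  j=5: rhs holds; lhs holds on [3,4]. k = 2.

2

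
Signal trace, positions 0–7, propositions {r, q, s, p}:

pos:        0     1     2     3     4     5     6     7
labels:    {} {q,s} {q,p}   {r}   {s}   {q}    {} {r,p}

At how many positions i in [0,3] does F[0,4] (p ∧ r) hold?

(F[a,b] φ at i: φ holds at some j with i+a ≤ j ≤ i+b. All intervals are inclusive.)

1

Evaluate at each i in [0,3]:
  i=0: ✗ (none in [0,4])
  i=1: ✗ (none in [1,5])
  i=2: ✗ (none in [2,6])
  i=3: ✓ (witness j=7)
Positions where it holds: {3} → 1.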